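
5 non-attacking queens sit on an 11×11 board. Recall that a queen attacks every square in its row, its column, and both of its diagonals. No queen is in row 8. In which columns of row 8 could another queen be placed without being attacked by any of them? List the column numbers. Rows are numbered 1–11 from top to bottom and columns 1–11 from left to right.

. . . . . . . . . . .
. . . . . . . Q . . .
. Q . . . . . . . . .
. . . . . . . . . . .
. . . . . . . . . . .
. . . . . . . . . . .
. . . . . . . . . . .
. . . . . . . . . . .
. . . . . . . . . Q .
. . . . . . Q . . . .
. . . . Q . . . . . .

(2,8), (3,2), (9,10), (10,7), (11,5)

(2,8) attacks row 8 at column 8 and diagonals 2.
(3,2) attacks row 8 at column 2 and diagonals 7.
(9,10) attacks row 8 at column 10 and diagonals 9, 11.
(10,7) attacks row 8 at column 7 and diagonals 5, 9.
(11,5) attacks row 8 at column 5 and diagonals 2, 8.
Attacked columns: {2, 5, 7, 8, 9, 10, 11}. Safe: {1, 3, 4, 6}.

columns 1, 3, 4, 6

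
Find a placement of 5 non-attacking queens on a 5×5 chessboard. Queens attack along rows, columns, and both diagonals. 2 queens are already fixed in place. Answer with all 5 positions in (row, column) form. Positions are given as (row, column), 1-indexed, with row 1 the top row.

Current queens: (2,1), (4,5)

(1,4) (2,1) (3,3) (4,5) (5,2)

Row 1: attacked by (2,1)→{1,2}; (4,5)→{2,5}. Safe: 3, 4. Place at column 4.
Row 3: attacked by (1,4)→{2,4}; (2,1)→{1,2}; (4,5)→{4,5}. Safe: 3. Place at column 3.
Row 5: attacked by (1,4)→{4}; (2,1)→{1,4}; (3,3)→{1,3,5}; (4,5)→{4,5}. Safe: 2. Place at column 2.
Columns [4, 1, 3, 5, 2], r−c [-3, 1, 0, -1, 3], r+c [5, 3, 6, 9, 7] are all distinct, so no two queens attack.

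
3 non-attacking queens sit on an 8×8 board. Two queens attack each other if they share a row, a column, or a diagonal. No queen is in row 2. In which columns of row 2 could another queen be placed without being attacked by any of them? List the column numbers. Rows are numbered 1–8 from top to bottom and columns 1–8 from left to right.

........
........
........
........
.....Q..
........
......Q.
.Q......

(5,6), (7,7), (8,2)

columns 1, 4, 5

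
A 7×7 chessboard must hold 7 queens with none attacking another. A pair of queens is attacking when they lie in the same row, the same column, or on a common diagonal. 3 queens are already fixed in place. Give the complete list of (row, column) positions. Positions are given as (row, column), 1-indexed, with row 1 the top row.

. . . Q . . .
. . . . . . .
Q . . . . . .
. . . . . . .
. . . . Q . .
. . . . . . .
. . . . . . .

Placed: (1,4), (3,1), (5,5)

(1,4) (2,6) (3,1) (4,3) (5,5) (6,7) (7,2)

Row 2: attacked by (1,4)→{3,4,5}; (3,1)→{1,2}; (5,5)→{2,5}. Safe: 6, 7. Place at column 6.
Row 4: attacked by (1,4)→{1,4,7}; (2,6)→{4,6}; (3,1)→{1,2}; (5,5)→{4,5,6}. Safe: 3. Place at column 3.
Row 6: attacked by (1,4)→{4}; (2,6)→{2,6}; (3,1)→{1,4}; (4,3)→{1,3,5}; (5,5)→{4,5,6}. Safe: 7. Place at column 7.
Row 7: attacked by (1,4)→{4}; (2,6)→{1,6}; (3,1)→{1,5}; (4,3)→{3,6}; (5,5)→{3,5,7}; (6,7)→{6,7}. Safe: 2. Place at column 2.
Columns [4, 6, 1, 3, 5, 7, 2], r−c [-3, -4, 2, 1, 0, -1, 5], r+c [5, 8, 4, 7, 10, 13, 9] are all distinct, so no two queens attack.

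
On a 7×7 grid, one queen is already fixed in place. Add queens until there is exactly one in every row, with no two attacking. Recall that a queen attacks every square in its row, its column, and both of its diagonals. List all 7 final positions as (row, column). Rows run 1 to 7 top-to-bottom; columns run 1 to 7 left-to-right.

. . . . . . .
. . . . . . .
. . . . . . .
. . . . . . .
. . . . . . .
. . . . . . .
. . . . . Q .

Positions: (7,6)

(1,4) (2,2) (3,7) (4,5) (5,3) (6,1) (7,6)

Row 1: attacked by (7,6)→{6}. Safe: 1, 2, 3, 4, 5, 7. Place at column 4.
Row 2: attacked by (1,4)→{3,4,5}; (7,6)→{1,6}. Safe: 2, 7. Place at column 2.
Row 3: attacked by (1,4)→{2,4,6}; (2,2)→{1,2,3}; (7,6)→{2,6}. Safe: 5, 7. Place at column 7.
Row 4: attacked by (1,4)→{1,4,7}; (2,2)→{2,4}; (3,7)→{6,7}; (7,6)→{3,6}. Safe: 5. Place at column 5.
Row 5: attacked by (1,4)→{4}; (2,2)→{2,5}; (3,7)→{5,7}; (4,5)→{4,5,6}; (7,6)→{4,6}. Safe: 1, 3. Place at column 3.
Row 6: attacked by (1,4)→{4}; (2,2)→{2,6}; (3,7)→{4,7}; (4,5)→{3,5,7}; (5,3)→{2,3,4}; (7,6)→{5,6,7}. Safe: 1. Place at column 1.
Columns [4, 2, 7, 5, 3, 1, 6], r−c [-3, 0, -4, -1, 2, 5, 1], r+c [5, 4, 10, 9, 8, 7, 13] are all distinct, so no two queens attack.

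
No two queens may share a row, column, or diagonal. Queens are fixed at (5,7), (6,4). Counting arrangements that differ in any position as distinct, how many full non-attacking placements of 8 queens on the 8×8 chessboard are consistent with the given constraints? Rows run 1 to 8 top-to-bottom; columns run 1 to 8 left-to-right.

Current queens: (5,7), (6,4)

2

Branch on row 1: col 1 → 1; col 2 → 0; col 5 → 1; col 6 → 0; col 8 → 0.
Sum: 1 + 0 + 1 + 0 + 0 = 2.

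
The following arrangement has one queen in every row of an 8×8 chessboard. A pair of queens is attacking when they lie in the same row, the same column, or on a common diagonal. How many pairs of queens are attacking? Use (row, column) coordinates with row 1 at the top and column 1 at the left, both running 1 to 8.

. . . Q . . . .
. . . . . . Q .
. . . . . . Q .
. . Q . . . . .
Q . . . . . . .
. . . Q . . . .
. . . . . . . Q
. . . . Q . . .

3

Same column: (1,4)–(6,4) (column 4); (2,7)–(3,7) (column 7).
Same diagonal: (3,7)–(6,4) (|3−6| = |7−4| = 3).
Total attacking pairs: 3.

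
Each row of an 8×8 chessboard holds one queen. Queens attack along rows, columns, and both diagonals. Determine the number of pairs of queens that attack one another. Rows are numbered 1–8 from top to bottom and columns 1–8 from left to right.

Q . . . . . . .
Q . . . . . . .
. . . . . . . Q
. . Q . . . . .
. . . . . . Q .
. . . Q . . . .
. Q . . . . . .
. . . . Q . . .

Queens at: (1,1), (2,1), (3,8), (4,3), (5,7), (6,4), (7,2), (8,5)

2

Same column: (1,1)–(2,1) (column 1).
Same diagonal: (2,1)–(4,3) (|2−4| = |1−3| = 2).
Total attacking pairs: 2.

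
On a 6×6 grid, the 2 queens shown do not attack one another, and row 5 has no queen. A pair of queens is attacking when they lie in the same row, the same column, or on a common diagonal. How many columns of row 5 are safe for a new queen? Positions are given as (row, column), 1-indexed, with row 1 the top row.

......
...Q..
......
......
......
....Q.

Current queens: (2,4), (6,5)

2

(2,4) attacks row 5 at column 4 and diagonals 1.
(6,5) attacks row 5 at column 5 and diagonals 4, 6.
Attacked columns: {1, 4, 5, 6}. Safe: {2, 3}.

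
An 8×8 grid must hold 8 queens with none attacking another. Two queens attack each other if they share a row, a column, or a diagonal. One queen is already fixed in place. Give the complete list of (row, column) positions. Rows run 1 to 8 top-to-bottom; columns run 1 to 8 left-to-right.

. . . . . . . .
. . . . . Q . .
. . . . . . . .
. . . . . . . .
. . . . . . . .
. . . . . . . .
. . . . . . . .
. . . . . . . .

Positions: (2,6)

Row 1: attacked by (2,6)→{5,6,7}. Safe: 1, 2, 3, 4, 8. Place at column 3.
Row 3: attacked by (1,3)→{1,3,5}; (2,6)→{5,6,7}. Safe: 2, 4, 8. Place at column 4.
Row 4: attacked by (1,3)→{3,6}; (2,6)→{4,6,8}; (3,4)→{3,4,5}. Safe: 1, 2, 7. Place at column 2.
Row 5: attacked by (1,3)→{3,7}; (2,6)→{3,6}; (3,4)→{2,4,6}; (4,2)→{1,2,3}. Safe: 5, 8. Place at column 8.
Row 6: attacked by (1,3)→{3,8}; (2,6)→{2,6}; (3,4)→{1,4,7}; (4,2)→{2,4}; (5,8)→{7,8}. Safe: 5. Place at column 5.
Row 7: attacked by (1,3)→{3}; (2,6)→{1,6}; (3,4)→{4,8}; (4,2)→{2,5}; (5,8)→{6,8}; (6,5)→{4,5,6}. Safe: 7. Place at column 7.
Row 8: attacked by (1,3)→{3}; (2,6)→{6}; (3,4)→{4}; (4,2)→{2,6}; (5,8)→{5,8}; (6,5)→{3,5,7}; (7,7)→{6,7,8}. Safe: 1. Place at column 1.
Columns [3, 6, 4, 2, 8, 5, 7, 1], r−c [-2, -4, -1, 2, -3, 1, 0, 7], r+c [4, 8, 7, 6, 13, 11, 14, 9] are all distinct, so no two queens attack.

(1,3) (2,6) (3,4) (4,2) (5,8) (6,5) (7,7) (8,1)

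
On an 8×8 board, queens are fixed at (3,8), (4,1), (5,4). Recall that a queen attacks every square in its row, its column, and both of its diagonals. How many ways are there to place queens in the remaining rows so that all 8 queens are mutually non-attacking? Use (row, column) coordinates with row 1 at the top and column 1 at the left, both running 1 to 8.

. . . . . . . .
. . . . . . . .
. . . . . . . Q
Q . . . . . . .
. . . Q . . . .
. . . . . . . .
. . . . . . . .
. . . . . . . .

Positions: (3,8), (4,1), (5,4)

2

Branch on row 1: col 2 → 0; col 3 → 1; col 5 → 1; col 7 → 0.
Sum: 0 + 1 + 1 + 0 = 2.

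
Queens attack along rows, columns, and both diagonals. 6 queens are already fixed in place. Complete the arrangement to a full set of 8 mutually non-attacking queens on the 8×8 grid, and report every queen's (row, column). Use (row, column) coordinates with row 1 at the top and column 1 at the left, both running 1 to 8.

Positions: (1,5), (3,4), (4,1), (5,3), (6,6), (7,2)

Row 2: attacked by (1,5)→{4,5,6}; (3,4)→{3,4,5}; (4,1)→{1,3}; (5,3)→{3,6}; (6,6)→{2,6}; (7,2)→{2,7}. Safe: 8. Place at column 8.
Row 8: attacked by (1,5)→{5}; (2,8)→{2,8}; (3,4)→{4}; (4,1)→{1,5}; (5,3)→{3,6}; (6,6)→{4,6,8}; (7,2)→{1,2,3}. Safe: 7. Place at column 7.
Columns [5, 8, 4, 1, 3, 6, 2, 7], r−c [-4, -6, -1, 3, 2, 0, 5, 1], r+c [6, 10, 7, 5, 8, 12, 9, 15] are all distinct, so no two queens attack.

(1,5) (2,8) (3,4) (4,1) (5,3) (6,6) (7,2) (8,7)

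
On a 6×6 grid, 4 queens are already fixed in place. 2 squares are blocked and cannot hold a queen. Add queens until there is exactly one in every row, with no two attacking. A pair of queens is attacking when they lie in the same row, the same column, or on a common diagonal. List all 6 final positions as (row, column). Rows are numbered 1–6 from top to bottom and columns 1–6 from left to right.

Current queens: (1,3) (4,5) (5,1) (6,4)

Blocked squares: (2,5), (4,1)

(1,3) (2,6) (3,2) (4,5) (5,1) (6,4)

Row 2: attacked by (1,3)→{2,3,4}; (4,5)→{3,5}; (5,1)→{1,4}; (6,4)→{4}. Blocked: 5. Safe: 6. Place at column 6.
Row 3: attacked by (1,3)→{1,3,5}; (2,6)→{5,6}; (4,5)→{4,5,6}; (5,1)→{1,3}; (6,4)→{1,4}. Safe: 2. Place at column 2.
Columns [3, 6, 2, 5, 1, 4], r−c [-2, -4, 1, -1, 4, 2], r+c [4, 8, 5, 9, 6, 10] are all distinct, so no two queens attack.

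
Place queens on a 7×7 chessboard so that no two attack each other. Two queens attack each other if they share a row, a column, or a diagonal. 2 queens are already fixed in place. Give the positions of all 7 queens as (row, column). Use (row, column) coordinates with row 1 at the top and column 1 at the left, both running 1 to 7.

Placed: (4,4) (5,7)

Row 1: attacked by (4,4)→{1,4,7}; (5,7)→{3,7}. Safe: 2, 5, 6. Place at column 2.
Row 2: attacked by (1,2)→{1,2,3}; (4,4)→{2,4,6}; (5,7)→{4,7}. Safe: 5. Place at column 5.
Row 3: attacked by (1,2)→{2,4}; (2,5)→{4,5,6}; (4,4)→{3,4,5}; (5,7)→{5,7}. Safe: 1. Place at column 1.
Row 6: attacked by (1,2)→{2,7}; (2,5)→{1,5}; (3,1)→{1,4}; (4,4)→{2,4,6}; (5,7)→{6,7}. Safe: 3. Place at column 3.
Row 7: attacked by (1,2)→{2}; (2,5)→{5}; (3,1)→{1,5}; (4,4)→{1,4,7}; (5,7)→{5,7}; (6,3)→{2,3,4}. Safe: 6. Place at column 6.
Columns [2, 5, 1, 4, 7, 3, 6], r−c [-1, -3, 2, 0, -2, 3, 1], r+c [3, 7, 4, 8, 12, 9, 13] are all distinct, so no two queens attack.

(1,2) (2,5) (3,1) (4,4) (5,7) (6,3) (7,6)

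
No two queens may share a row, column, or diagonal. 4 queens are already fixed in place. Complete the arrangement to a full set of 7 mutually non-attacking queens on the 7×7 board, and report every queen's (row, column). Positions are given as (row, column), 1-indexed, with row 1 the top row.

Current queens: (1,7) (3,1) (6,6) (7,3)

(1,7) (2,4) (3,1) (4,5) (5,2) (6,6) (7,3)

Row 2: attacked by (1,7)→{6,7}; (3,1)→{1,2}; (6,6)→{2,6}; (7,3)→{3}. Safe: 4, 5. Place at column 4.
Row 4: attacked by (1,7)→{4,7}; (2,4)→{2,4,6}; (3,1)→{1,2}; (6,6)→{4,6}; (7,3)→{3,6}. Safe: 5. Place at column 5.
Row 5: attacked by (1,7)→{3,7}; (2,4)→{1,4,7}; (3,1)→{1,3}; (4,5)→{4,5,6}; (6,6)→{5,6,7}; (7,3)→{1,3,5}. Safe: 2. Place at column 2.
Columns [7, 4, 1, 5, 2, 6, 3], r−c [-6, -2, 2, -1, 3, 0, 4], r+c [8, 6, 4, 9, 7, 12, 10] are all distinct, so no two queens attack.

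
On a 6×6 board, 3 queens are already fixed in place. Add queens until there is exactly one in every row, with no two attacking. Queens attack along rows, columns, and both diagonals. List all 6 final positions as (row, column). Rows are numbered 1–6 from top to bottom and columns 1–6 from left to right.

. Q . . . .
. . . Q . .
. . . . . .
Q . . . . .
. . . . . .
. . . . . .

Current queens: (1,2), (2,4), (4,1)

(1,2) (2,4) (3,6) (4,1) (5,3) (6,5)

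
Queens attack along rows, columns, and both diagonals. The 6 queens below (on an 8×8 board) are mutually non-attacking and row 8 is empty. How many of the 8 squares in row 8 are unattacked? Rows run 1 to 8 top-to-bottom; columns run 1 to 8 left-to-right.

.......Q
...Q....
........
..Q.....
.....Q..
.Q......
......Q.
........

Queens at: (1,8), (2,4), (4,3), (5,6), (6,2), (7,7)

(1,8) attacks row 8 at column 8 and diagonals 1.
(2,4) attacks row 8 at column 4.
(4,3) attacks row 8 at column 3 and diagonals 7.
(5,6) attacks row 8 at column 6 and diagonals 3.
(6,2) attacks row 8 at column 2 and diagonals 4.
(7,7) attacks row 8 at column 7 and diagonals 6, 8.
Attacked columns: {1, 2, 3, 4, 6, 7, 8}. Safe: {5}.

1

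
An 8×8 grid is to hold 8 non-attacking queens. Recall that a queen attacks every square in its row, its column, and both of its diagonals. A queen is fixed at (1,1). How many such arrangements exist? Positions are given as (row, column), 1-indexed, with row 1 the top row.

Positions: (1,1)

4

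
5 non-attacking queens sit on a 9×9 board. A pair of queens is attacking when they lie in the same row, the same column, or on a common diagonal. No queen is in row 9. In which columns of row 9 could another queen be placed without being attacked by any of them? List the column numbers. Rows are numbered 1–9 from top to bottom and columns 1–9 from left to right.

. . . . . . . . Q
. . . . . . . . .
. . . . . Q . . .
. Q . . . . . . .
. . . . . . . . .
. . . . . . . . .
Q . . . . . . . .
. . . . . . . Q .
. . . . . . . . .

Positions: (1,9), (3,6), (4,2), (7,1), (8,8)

(1,9) attacks row 9 at column 9 and diagonals 1.
(3,6) attacks row 9 at column 6.
(4,2) attacks row 9 at column 2 and diagonals 7.
(7,1) attacks row 9 at column 1 and diagonals 3.
(8,8) attacks row 9 at column 8 and diagonals 7, 9.
Attacked columns: {1, 2, 3, 6, 7, 8, 9}. Safe: {4, 5}.

columns 4, 5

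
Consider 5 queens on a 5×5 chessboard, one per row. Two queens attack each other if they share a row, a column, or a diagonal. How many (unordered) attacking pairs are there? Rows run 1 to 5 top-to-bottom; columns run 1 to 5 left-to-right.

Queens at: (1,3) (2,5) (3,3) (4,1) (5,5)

3

Same column: (1,3)–(3,3) (column 3); (2,5)–(5,5) (column 5).
Same diagonal: (3,3)–(5,5) (|3−5| = |3−5| = 2).
Total attacking pairs: 3.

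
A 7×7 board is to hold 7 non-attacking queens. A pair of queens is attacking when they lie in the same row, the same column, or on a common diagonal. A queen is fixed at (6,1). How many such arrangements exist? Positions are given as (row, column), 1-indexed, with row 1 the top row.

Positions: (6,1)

Branch on row 1: col 2 → 1; col 3 → 1; col 4 → 2; col 5 → 2; col 7 → 1.
Sum: 1 + 1 + 2 + 2 + 1 = 7.

7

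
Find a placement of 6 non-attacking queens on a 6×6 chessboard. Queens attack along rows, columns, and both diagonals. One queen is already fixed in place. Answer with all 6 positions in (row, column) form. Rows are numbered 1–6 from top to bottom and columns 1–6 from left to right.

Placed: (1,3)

Row 2: attacked by (1,3)→{2,3,4}. Safe: 1, 5, 6. Place at column 6.
Row 3: attacked by (1,3)→{1,3,5}; (2,6)→{5,6}. Safe: 2, 4. Place at column 2.
Row 4: attacked by (1,3)→{3,6}; (2,6)→{4,6}; (3,2)→{1,2,3}. Safe: 5. Place at column 5.
Row 5: attacked by (1,3)→{3}; (2,6)→{3,6}; (3,2)→{2,4}; (4,5)→{4,5,6}. Safe: 1. Place at column 1.
Row 6: attacked by (1,3)→{3}; (2,6)→{2,6}; (3,2)→{2,5}; (4,5)→{3,5}; (5,1)→{1,2}. Safe: 4. Place at column 4.
Columns [3, 6, 2, 5, 1, 4], r−c [-2, -4, 1, -1, 4, 2], r+c [4, 8, 5, 9, 6, 10] are all distinct, so no two queens attack.

(1,3) (2,6) (3,2) (4,5) (5,1) (6,4)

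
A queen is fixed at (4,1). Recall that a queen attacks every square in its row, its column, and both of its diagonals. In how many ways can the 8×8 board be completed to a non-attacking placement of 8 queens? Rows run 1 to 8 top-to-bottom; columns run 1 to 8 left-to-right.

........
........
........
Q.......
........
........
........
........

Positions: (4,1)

18

Branch on row 1: col 2 → 2; col 3 → 4; col 5 → 5; col 6 → 4; col 7 → 2; col 8 → 1.
Sum: 2 + 4 + 5 + 4 + 2 + 1 = 18.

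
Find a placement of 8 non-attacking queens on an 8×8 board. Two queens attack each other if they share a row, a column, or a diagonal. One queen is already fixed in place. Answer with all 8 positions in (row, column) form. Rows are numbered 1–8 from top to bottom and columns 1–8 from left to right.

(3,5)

(1,1) (2,7) (3,5) (4,8) (5,2) (6,4) (7,6) (8,3)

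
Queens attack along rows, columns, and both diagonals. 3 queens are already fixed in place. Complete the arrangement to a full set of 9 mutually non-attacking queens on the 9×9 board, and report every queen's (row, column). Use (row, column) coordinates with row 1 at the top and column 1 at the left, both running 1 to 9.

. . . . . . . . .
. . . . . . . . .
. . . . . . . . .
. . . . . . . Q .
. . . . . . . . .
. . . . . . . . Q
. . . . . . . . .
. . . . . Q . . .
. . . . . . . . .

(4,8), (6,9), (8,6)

(1,1) (2,7) (3,5) (4,8) (5,2) (6,9) (7,3) (8,6) (9,4)

Row 1: attacked by (4,8)→{5,8}; (6,9)→{4,9}; (8,6)→{6}. Safe: 1, 2, 3, 7. Place at column 1.
Row 2: attacked by (1,1)→{1,2}; (4,8)→{6,8}; (6,9)→{5,9}; (8,6)→{6}. Safe: 3, 4, 7. Place at column 7.
Row 3: attacked by (1,1)→{1,3}; (2,7)→{6,7,8}; (4,8)→{7,8,9}; (6,9)→{6,9}; (8,6)→{1,6}. Safe: 2, 4, 5. Place at column 5.
Row 5: attacked by (1,1)→{1,5}; (2,7)→{4,7}; (3,5)→{3,5,7}; (4,8)→{7,8,9}; (6,9)→{8,9}; (8,6)→{3,6,9}. Safe: 2. Place at column 2.
Row 7: attacked by (1,1)→{1,7}; (2,7)→{2,7}; (3,5)→{1,5,9}; (4,8)→{5,8}; (5,2)→{2,4}; (6,9)→{8,9}; (8,6)→{5,6,7}. Safe: 3. Place at column 3.
Row 9: attacked by (1,1)→{1,9}; (2,7)→{7}; (3,5)→{5}; (4,8)→{3,8}; (5,2)→{2,6}; (6,9)→{6,9}; (7,3)→{1,3,5}; (8,6)→{5,6,7}. Safe: 4. Place at column 4.
Columns [1, 7, 5, 8, 2, 9, 3, 6, 4], r−c [0, -5, -2, -4, 3, -3, 4, 2, 5], r+c [2, 9, 8, 12, 7, 15, 10, 14, 13] are all distinct, so no two queens attack.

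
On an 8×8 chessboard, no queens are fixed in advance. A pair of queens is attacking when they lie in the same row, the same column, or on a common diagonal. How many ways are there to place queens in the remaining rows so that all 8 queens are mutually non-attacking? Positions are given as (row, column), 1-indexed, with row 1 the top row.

Branch on row 1: col 1 → 4; col 2 → 8; col 3 → 16; col 4 → 18; col 5 → 18; col 6 → 16; col 7 → 8; col 8 → 4.
Sum: 4 + 8 + 16 + 18 + 18 + 16 + 8 + 4 = 92.
(This is the classic 8-queens count.)

92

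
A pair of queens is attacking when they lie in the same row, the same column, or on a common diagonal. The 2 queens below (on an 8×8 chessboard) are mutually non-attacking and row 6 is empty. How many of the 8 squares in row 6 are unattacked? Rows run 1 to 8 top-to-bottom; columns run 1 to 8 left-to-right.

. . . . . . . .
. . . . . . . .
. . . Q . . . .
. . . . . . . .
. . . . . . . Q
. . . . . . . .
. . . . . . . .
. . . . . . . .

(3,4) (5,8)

(3,4) attacks row 6 at column 4 and diagonals 1, 7.
(5,8) attacks row 6 at column 8 and diagonals 7.
Attacked columns: {1, 4, 7, 8}. Safe: {2, 3, 5, 6}.

4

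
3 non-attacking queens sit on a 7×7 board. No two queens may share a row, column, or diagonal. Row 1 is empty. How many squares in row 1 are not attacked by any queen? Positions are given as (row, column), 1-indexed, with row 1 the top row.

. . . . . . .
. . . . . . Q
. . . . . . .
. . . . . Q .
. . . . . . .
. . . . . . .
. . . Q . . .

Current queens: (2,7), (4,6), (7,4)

(2,7) attacks row 1 at column 7 and diagonals 6.
(4,6) attacks row 1 at column 6 and diagonals 3.
(7,4) attacks row 1 at column 4.
Attacked columns: {3, 4, 6, 7}. Safe: {1, 2, 5}.

3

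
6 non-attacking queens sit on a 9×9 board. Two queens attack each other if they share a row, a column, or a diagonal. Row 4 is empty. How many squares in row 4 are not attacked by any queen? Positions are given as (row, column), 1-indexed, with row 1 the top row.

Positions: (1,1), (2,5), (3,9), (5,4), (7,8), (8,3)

(1,1) attacks row 4 at column 1 and diagonals 4.
(2,5) attacks row 4 at column 5 and diagonals 3, 7.
(3,9) attacks row 4 at column 9 and diagonals 8.
(5,4) attacks row 4 at column 4 and diagonals 3, 5.
(7,8) attacks row 4 at column 8 and diagonals 5.
(8,3) attacks row 4 at column 3 and diagonals 7.
Attacked columns: {1, 3, 4, 5, 7, 8, 9}. Safe: {2, 6}.

2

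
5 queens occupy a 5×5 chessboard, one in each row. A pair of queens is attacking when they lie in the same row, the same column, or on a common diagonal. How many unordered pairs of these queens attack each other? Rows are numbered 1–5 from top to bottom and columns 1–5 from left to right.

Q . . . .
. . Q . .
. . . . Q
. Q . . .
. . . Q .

0

All columns are distinct and no two queens satisfy |Δrow| = |Δcol|, so no pair attacks.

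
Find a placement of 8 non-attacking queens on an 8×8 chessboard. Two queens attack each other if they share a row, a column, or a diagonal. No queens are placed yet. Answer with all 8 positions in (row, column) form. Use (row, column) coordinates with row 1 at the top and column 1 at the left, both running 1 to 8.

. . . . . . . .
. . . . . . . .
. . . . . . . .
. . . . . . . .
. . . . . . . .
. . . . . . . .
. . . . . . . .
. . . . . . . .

Row 1: Safe: 1, 2, 3, 4, 5, 6, 7, 8. Place at column 3.
Row 2: attacked by (1,3)→{2,3,4}. Safe: 1, 5, 6, 7, 8. Place at column 1.
Row 3: attacked by (1,3)→{1,3,5}; (2,1)→{1,2}. Safe: 4, 6, 7, 8. Place at column 7.
Row 4: attacked by (1,3)→{3,6}; (2,1)→{1,3}; (3,7)→{6,7,8}. Safe: 2, 4, 5. Place at column 5.
Row 5: attacked by (1,3)→{3,7}; (2,1)→{1,4}; (3,7)→{5,7}; (4,5)→{4,5,6}. Safe: 2, 8. Place at column 8.
Row 6: attacked by (1,3)→{3,8}; (2,1)→{1,5}; (3,7)→{4,7}; (4,5)→{3,5,7}; (5,8)→{7,8}. Safe: 2, 6. Place at column 2.
Row 7: attacked by (1,3)→{3}; (2,1)→{1,6}; (3,7)→{3,7}; (4,5)→{2,5,8}; (5,8)→{6,8}; (6,2)→{1,2,3}. Safe: 4. Place at column 4.
Row 8: attacked by (1,3)→{3}; (2,1)→{1,7}; (3,7)→{2,7}; (4,5)→{1,5}; (5,8)→{5,8}; (6,2)→{2,4}; (7,4)→{3,4,5}. Safe: 6. Place at column 6.
Columns [3, 1, 7, 5, 8, 2, 4, 6], r−c [-2, 1, -4, -1, -3, 4, 3, 2], r+c [4, 3, 10, 9, 13, 8, 11, 14] are all distinct, so no two queens attack.

(1,3) (2,1) (3,7) (4,5) (5,8) (6,2) (7,4) (8,6)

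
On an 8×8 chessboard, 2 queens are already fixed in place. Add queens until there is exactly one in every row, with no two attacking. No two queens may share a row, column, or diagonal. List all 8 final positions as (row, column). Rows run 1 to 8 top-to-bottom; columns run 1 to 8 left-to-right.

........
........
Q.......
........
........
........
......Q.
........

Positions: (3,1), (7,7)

(1,8) (2,3) (3,1) (4,6) (5,2) (6,5) (7,7) (8,4)

Row 1: attacked by (3,1)→{1,3}; (7,7)→{1,7}. Safe: 2, 4, 5, 6, 8. Place at column 8.
Row 2: attacked by (1,8)→{7,8}; (3,1)→{1,2}; (7,7)→{2,7}. Safe: 3, 4, 5, 6. Place at column 3.
Row 4: attacked by (1,8)→{5,8}; (2,3)→{1,3,5}; (3,1)→{1,2}; (7,7)→{4,7}. Safe: 6. Place at column 6.
Row 5: attacked by (1,8)→{4,8}; (2,3)→{3,6}; (3,1)→{1,3}; (4,6)→{5,6,7}; (7,7)→{5,7}. Safe: 2. Place at column 2.
Row 6: attacked by (1,8)→{3,8}; (2,3)→{3,7}; (3,1)→{1,4}; (4,6)→{4,6,8}; (5,2)→{1,2,3}; (7,7)→{6,7,8}. Safe: 5. Place at column 5.
Row 8: attacked by (1,8)→{1,8}; (2,3)→{3}; (3,1)→{1,6}; (4,6)→{2,6}; (5,2)→{2,5}; (6,5)→{3,5,7}; (7,7)→{6,7,8}. Safe: 4. Place at column 4.
Columns [8, 3, 1, 6, 2, 5, 7, 4], r−c [-7, -1, 2, -2, 3, 1, 0, 4], r+c [9, 5, 4, 10, 7, 11, 14, 12] are all distinct, so no two queens attack.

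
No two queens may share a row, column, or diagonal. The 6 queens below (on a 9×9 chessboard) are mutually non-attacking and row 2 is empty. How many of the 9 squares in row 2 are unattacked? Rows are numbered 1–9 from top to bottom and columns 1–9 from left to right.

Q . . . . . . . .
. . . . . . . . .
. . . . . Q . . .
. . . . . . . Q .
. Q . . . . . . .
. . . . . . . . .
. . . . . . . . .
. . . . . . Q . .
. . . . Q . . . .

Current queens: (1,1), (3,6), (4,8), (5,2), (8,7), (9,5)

3

(1,1) attacks row 2 at column 1 and diagonals 2.
(3,6) attacks row 2 at column 6 and diagonals 5, 7.
(4,8) attacks row 2 at column 8 and diagonals 6.
(5,2) attacks row 2 at column 2 and diagonals 5.
(8,7) attacks row 2 at column 7 and diagonals 1.
(9,5) attacks row 2 at column 5.
Attacked columns: {1, 2, 5, 6, 7, 8}. Safe: {3, 4, 9}.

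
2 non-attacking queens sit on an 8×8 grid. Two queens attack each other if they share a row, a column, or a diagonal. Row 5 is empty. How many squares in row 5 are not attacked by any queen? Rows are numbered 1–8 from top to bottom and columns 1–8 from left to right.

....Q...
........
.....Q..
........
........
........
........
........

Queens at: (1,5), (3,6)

(1,5) attacks row 5 at column 5 and diagonals 1.
(3,6) attacks row 5 at column 6 and diagonals 4, 8.
Attacked columns: {1, 4, 5, 6, 8}. Safe: {2, 3, 7}.

3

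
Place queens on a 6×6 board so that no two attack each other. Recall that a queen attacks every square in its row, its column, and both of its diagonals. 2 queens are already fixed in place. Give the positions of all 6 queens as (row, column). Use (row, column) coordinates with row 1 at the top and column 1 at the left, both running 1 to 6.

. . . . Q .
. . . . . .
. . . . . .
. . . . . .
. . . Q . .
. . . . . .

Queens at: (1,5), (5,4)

(1,5) (2,3) (3,1) (4,6) (5,4) (6,2)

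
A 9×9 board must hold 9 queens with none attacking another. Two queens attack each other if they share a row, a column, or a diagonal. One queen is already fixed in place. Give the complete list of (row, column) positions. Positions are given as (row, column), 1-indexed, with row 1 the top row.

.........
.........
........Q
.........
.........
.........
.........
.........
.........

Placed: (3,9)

Row 1: attacked by (3,9)→{7,9}. Safe: 1, 2, 3, 4, 5, 6, 8. Place at column 2.
Row 2: attacked by (1,2)→{1,2,3}; (3,9)→{8,9}. Safe: 4, 5, 6, 7. Place at column 7.
Row 4: attacked by (1,2)→{2,5}; (2,7)→{5,7,9}; (3,9)→{8,9}. Safe: 1, 3, 4, 6. Place at column 6.
Row 5: attacked by (1,2)→{2,6}; (2,7)→{4,7}; (3,9)→{7,9}; (4,6)→{5,6,7}. Safe: 1, 3, 8. Place at column 3.
Row 6: attacked by (1,2)→{2,7}; (2,7)→{3,7}; (3,9)→{6,9}; (4,6)→{4,6,8}; (5,3)→{2,3,4}. Safe: 1, 5. Place at column 1.
Row 7: attacked by (1,2)→{2,8}; (2,7)→{2,7}; (3,9)→{5,9}; (4,6)→{3,6,9}; (5,3)→{1,3,5}; (6,1)→{1,2}. Safe: 4. Place at column 4.
Row 8: attacked by (1,2)→{2,9}; (2,7)→{1,7}; (3,9)→{4,9}; (4,6)→{2,6}; (5,3)→{3,6}; (6,1)→{1,3}; (7,4)→{3,4,5}. Safe: 8. Place at column 8.
Row 9: attacked by (1,2)→{2}; (2,7)→{7}; (3,9)→{3,9}; (4,6)→{1,6}; (5,3)→{3,7}; (6,1)→{1,4}; (7,4)→{2,4,6}; (8,8)→{7,8,9}. Safe: 5. Place at column 5.
Columns [2, 7, 9, 6, 3, 1, 4, 8, 5], r−c [-1, -5, -6, -2, 2, 5, 3, 0, 4], r+c [3, 9, 12, 10, 8, 7, 11, 16, 14] are all distinct, so no two queens attack.

(1,2) (2,7) (3,9) (4,6) (5,3) (6,1) (7,4) (8,8) (9,5)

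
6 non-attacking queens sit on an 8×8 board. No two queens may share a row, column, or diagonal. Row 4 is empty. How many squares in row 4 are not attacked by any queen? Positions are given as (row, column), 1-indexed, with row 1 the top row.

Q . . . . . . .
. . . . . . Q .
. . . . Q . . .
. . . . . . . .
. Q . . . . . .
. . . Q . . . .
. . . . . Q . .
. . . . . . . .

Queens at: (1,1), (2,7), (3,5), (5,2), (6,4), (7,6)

(1,1) attacks row 4 at column 1 and diagonals 4.
(2,7) attacks row 4 at column 7 and diagonals 5.
(3,5) attacks row 4 at column 5 and diagonals 4, 6.
(5,2) attacks row 4 at column 2 and diagonals 1, 3.
(6,4) attacks row 4 at column 4 and diagonals 2, 6.
(7,6) attacks row 4 at column 6 and diagonals 3.
Attacked columns: {1, 2, 3, 4, 5, 6, 7}. Safe: {8}.

1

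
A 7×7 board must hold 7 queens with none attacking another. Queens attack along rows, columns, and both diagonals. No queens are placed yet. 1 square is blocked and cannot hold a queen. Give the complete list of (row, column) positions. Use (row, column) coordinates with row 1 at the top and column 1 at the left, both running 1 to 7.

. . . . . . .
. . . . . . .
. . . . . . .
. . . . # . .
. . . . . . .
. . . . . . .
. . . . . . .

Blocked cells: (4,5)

Row 1: Safe: 1, 2, 3, 4, 5, 6, 7. Place at column 7.
Row 2: attacked by (1,7)→{6,7}. Safe: 1, 2, 3, 4, 5. Place at column 3.
Row 3: attacked by (1,7)→{5,7}; (2,3)→{2,3,4}. Safe: 1, 6. Place at column 6.
Row 4: attacked by (1,7)→{4,7}; (2,3)→{1,3,5}; (3,6)→{5,6,7}. Blocked: 5. Safe: 2. Place at column 2.
Row 5: attacked by (1,7)→{3,7}; (2,3)→{3,6}; (3,6)→{4,6}; (4,2)→{1,2,3}. Safe: 5. Place at column 5.
Row 6: attacked by (1,7)→{2,7}; (2,3)→{3,7}; (3,6)→{3,6}; (4,2)→{2,4}; (5,5)→{4,5,6}. Safe: 1. Place at column 1.
Row 7: attacked by (1,7)→{1,7}; (2,3)→{3}; (3,6)→{2,6}; (4,2)→{2,5}; (5,5)→{3,5,7}; (6,1)→{1,2}. Safe: 4. Place at column 4.
Columns [7, 3, 6, 2, 5, 1, 4], r−c [-6, -1, -3, 2, 0, 5, 3], r+c [8, 5, 9, 6, 10, 7, 11] are all distinct, so no two queens attack.

(1,7) (2,3) (3,6) (4,2) (5,5) (6,1) (7,4)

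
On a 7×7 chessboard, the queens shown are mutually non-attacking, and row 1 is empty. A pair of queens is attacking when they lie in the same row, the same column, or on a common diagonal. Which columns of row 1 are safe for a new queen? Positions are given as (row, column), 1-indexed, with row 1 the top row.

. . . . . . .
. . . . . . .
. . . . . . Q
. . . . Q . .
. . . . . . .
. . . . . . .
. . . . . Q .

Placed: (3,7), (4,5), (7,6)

columns 1, 3, 4

(3,7) attacks row 1 at column 7 and diagonals 5.
(4,5) attacks row 1 at column 5 and diagonals 2.
(7,6) attacks row 1 at column 6.
Attacked columns: {2, 5, 6, 7}. Safe: {1, 3, 4}.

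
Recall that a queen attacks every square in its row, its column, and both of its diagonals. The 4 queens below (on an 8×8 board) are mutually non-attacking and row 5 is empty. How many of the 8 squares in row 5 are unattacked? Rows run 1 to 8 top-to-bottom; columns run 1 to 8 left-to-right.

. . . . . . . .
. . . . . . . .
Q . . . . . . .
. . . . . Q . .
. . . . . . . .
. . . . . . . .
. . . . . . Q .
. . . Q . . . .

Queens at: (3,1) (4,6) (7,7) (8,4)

2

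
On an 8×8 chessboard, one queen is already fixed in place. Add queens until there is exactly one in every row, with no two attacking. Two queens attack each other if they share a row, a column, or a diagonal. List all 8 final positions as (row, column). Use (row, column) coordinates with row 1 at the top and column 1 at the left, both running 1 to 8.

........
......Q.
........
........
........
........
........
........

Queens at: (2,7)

Row 1: attacked by (2,7)→{6,7,8}. Safe: 1, 2, 3, 4, 5. Place at column 1.
Row 3: attacked by (1,1)→{1,3}; (2,7)→{6,7,8}. Safe: 2, 4, 5. Place at column 5.
Row 4: attacked by (1,1)→{1,4}; (2,7)→{5,7}; (3,5)→{4,5,6}. Safe: 2, 3, 8. Place at column 8.
Row 5: attacked by (1,1)→{1,5}; (2,7)→{4,7}; (3,5)→{3,5,7}; (4,8)→{7,8}. Safe: 2, 6. Place at column 2.
Row 6: attacked by (1,1)→{1,6}; (2,7)→{3,7}; (3,5)→{2,5,8}; (4,8)→{6,8}; (5,2)→{1,2,3}. Safe: 4. Place at column 4.
Row 7: attacked by (1,1)→{1,7}; (2,7)→{2,7}; (3,5)→{1,5}; (4,8)→{5,8}; (5,2)→{2,4}; (6,4)→{3,4,5}. Safe: 6. Place at column 6.
Row 8: attacked by (1,1)→{1,8}; (2,7)→{1,7}; (3,5)→{5}; (4,8)→{4,8}; (5,2)→{2,5}; (6,4)→{2,4,6}; (7,6)→{5,6,7}. Safe: 3. Place at column 3.
Columns [1, 7, 5, 8, 2, 4, 6, 3], r−c [0, -5, -2, -4, 3, 2, 1, 5], r+c [2, 9, 8, 12, 7, 10, 13, 11] are all distinct, so no two queens attack.

(1,1) (2,7) (3,5) (4,8) (5,2) (6,4) (7,6) (8,3)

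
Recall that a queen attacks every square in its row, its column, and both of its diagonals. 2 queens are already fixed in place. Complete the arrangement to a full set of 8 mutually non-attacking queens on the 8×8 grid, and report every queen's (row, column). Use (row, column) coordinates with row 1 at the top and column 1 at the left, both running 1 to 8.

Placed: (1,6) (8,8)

Row 2: attacked by (1,6)→{5,6,7}; (8,8)→{2,8}. Safe: 1, 3, 4. Place at column 3.
Row 3: attacked by (1,6)→{4,6,8}; (2,3)→{2,3,4}; (8,8)→{3,8}. Safe: 1, 5, 7. Place at column 5.
Row 4: attacked by (1,6)→{3,6}; (2,3)→{1,3,5}; (3,5)→{4,5,6}; (8,8)→{4,8}. Safe: 2, 7. Place at column 7.
Row 5: attacked by (1,6)→{2,6}; (2,3)→{3,6}; (3,5)→{3,5,7}; (4,7)→{6,7,8}; (8,8)→{5,8}. Safe: 1, 4. Place at column 1.
Row 6: attacked by (1,6)→{1,6}; (2,3)→{3,7}; (3,5)→{2,5,8}; (4,7)→{5,7}; (5,1)→{1,2}; (8,8)→{6,8}. Safe: 4. Place at column 4.
Row 7: attacked by (1,6)→{6}; (2,3)→{3,8}; (3,5)→{1,5}; (4,7)→{4,7}; (5,1)→{1,3}; (6,4)→{3,4,5}; (8,8)→{7,8}. Safe: 2. Place at column 2.
Columns [6, 3, 5, 7, 1, 4, 2, 8], r−c [-5, -1, -2, -3, 4, 2, 5, 0], r+c [7, 5, 8, 11, 6, 10, 9, 16] are all distinct, so no two queens attack.

(1,6) (2,3) (3,5) (4,7) (5,1) (6,4) (7,2) (8,8)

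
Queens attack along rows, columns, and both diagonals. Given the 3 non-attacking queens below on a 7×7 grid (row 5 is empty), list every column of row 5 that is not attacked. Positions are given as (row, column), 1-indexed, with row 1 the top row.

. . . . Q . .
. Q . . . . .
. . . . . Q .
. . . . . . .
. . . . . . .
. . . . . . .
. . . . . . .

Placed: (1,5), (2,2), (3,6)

columns 3, 7

(1,5) attacks row 5 at column 5 and diagonals 1.
(2,2) attacks row 5 at column 2 and diagonals 5.
(3,6) attacks row 5 at column 6 and diagonals 4.
Attacked columns: {1, 2, 4, 5, 6}. Safe: {3, 7}.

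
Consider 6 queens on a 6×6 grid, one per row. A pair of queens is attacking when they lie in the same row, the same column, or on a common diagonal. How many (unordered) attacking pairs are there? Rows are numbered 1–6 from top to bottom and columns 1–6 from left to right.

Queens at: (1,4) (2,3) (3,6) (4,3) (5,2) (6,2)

5

Same column: (2,3)–(4,3) (column 3); (5,2)–(6,2) (column 2).
Same diagonal: (1,4)–(2,3) (|1−2| = |4−3| = 1); (1,4)–(3,6) (|1−3| = |4−6| = 2); (4,3)–(5,2) (|4−5| = |3−2| = 1).
Total attacking pairs: 5.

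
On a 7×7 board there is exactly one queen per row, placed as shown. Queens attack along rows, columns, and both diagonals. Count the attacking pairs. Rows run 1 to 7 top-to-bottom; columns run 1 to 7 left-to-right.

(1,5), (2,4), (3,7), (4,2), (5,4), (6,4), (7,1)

9

Same column: (2,4)–(5,4) (column 4); (2,4)–(6,4) (column 4); (5,4)–(6,4) (column 4).
Same diagonal: (1,5)–(2,4) (|1−2| = |5−4| = 1); (1,5)–(3,7) (|1−3| = |5−7| = 2); (1,5)–(4,2) (|1−4| = |5−2| = 3); (2,4)–(4,2) (|2−4| = |4−2| = 2); (3,7)–(6,4) (|3−6| = |7−4| = 3); (4,2)–(6,4) (|4−6| = |2−4| = 2).
Total attacking pairs: 9.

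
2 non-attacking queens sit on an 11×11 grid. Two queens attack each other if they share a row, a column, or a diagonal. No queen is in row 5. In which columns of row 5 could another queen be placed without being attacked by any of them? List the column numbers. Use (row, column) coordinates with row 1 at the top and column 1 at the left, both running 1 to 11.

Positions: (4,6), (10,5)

columns 1, 2, 3, 4, 8, 9, 11

(4,6) attacks row 5 at column 6 and diagonals 5, 7.
(10,5) attacks row 5 at column 5 and diagonals 10.
Attacked columns: {5, 6, 7, 10}. Safe: {1, 2, 3, 4, 8, 9, 11}.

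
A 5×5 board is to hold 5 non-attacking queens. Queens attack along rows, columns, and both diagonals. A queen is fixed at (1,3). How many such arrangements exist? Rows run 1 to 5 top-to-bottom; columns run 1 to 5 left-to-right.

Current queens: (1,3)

Branch on row 2: col 1 → 1; col 5 → 1.
Sum: 1 + 1 = 2.

2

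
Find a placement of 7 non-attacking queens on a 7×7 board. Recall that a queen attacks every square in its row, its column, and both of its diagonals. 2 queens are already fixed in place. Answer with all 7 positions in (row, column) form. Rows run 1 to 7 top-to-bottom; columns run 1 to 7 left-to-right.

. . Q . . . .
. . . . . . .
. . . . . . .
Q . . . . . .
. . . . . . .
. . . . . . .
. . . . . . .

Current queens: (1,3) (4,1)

Row 2: attacked by (1,3)→{2,3,4}; (4,1)→{1,3}. Safe: 5, 6, 7. Place at column 7.
Row 3: attacked by (1,3)→{1,3,5}; (2,7)→{6,7}; (4,1)→{1,2}. Safe: 4. Place at column 4.
Row 5: attacked by (1,3)→{3,7}; (2,7)→{4,7}; (3,4)→{2,4,6}; (4,1)→{1,2}. Safe: 5. Place at column 5.
Row 6: attacked by (1,3)→{3}; (2,7)→{3,7}; (3,4)→{1,4,7}; (4,1)→{1,3}; (5,5)→{4,5,6}. Safe: 2. Place at column 2.
Row 7: attacked by (1,3)→{3}; (2,7)→{2,7}; (3,4)→{4}; (4,1)→{1,4}; (5,5)→{3,5,7}; (6,2)→{1,2,3}. Safe: 6. Place at column 6.
Columns [3, 7, 4, 1, 5, 2, 6], r−c [-2, -5, -1, 3, 0, 4, 1], r+c [4, 9, 7, 5, 10, 8, 13] are all distinct, so no two queens attack.

(1,3) (2,7) (3,4) (4,1) (5,5) (6,2) (7,6)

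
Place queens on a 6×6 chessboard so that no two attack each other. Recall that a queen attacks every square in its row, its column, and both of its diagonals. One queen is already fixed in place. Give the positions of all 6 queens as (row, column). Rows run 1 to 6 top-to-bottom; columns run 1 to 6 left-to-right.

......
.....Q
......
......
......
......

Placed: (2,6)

(1,3) (2,6) (3,2) (4,5) (5,1) (6,4)

Row 1: attacked by (2,6)→{5,6}. Safe: 1, 2, 3, 4. Place at column 3.
Row 3: attacked by (1,3)→{1,3,5}; (2,6)→{5,6}. Safe: 2, 4. Place at column 2.
Row 4: attacked by (1,3)→{3,6}; (2,6)→{4,6}; (3,2)→{1,2,3}. Safe: 5. Place at column 5.
Row 5: attacked by (1,3)→{3}; (2,6)→{3,6}; (3,2)→{2,4}; (4,5)→{4,5,6}. Safe: 1. Place at column 1.
Row 6: attacked by (1,3)→{3}; (2,6)→{2,6}; (3,2)→{2,5}; (4,5)→{3,5}; (5,1)→{1,2}. Safe: 4. Place at column 4.
Columns [3, 6, 2, 5, 1, 4], r−c [-2, -4, 1, -1, 4, 2], r+c [4, 8, 5, 9, 6, 10] are all distinct, so no two queens attack.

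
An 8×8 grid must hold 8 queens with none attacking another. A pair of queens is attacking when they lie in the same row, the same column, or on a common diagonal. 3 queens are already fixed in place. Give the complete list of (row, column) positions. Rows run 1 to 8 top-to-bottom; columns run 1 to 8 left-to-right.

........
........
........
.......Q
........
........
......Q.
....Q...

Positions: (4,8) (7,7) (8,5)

Row 1: attacked by (4,8)→{5,8}; (7,7)→{1,7}; (8,5)→{5}. Safe: 2, 3, 4, 6. Place at column 2.
Row 2: attacked by (1,2)→{1,2,3}; (4,8)→{6,8}; (7,7)→{2,7}; (8,5)→{5}. Safe: 4. Place at column 4.
Row 3: attacked by (1,2)→{2,4}; (2,4)→{3,4,5}; (4,8)→{7,8}; (7,7)→{3,7}; (8,5)→{5}. Safe: 1, 6. Place at column 6.
Row 5: attacked by (1,2)→{2,6}; (2,4)→{1,4,7}; (3,6)→{4,6,8}; (4,8)→{7,8}; (7,7)→{5,7}; (8,5)→{2,5,8}. Safe: 3. Place at column 3.
Row 6: attacked by (1,2)→{2,7}; (2,4)→{4,8}; (3,6)→{3,6}; (4,8)→{6,8}; (5,3)→{2,3,4}; (7,7)→{6,7,8}; (8,5)→{3,5,7}. Safe: 1. Place at column 1.
Columns [2, 4, 6, 8, 3, 1, 7, 5], r−c [-1, -2, -3, -4, 2, 5, 0, 3], r+c [3, 6, 9, 12, 8, 7, 14, 13] are all distinct, so no two queens attack.

(1,2) (2,4) (3,6) (4,8) (5,3) (6,1) (7,7) (8,5)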